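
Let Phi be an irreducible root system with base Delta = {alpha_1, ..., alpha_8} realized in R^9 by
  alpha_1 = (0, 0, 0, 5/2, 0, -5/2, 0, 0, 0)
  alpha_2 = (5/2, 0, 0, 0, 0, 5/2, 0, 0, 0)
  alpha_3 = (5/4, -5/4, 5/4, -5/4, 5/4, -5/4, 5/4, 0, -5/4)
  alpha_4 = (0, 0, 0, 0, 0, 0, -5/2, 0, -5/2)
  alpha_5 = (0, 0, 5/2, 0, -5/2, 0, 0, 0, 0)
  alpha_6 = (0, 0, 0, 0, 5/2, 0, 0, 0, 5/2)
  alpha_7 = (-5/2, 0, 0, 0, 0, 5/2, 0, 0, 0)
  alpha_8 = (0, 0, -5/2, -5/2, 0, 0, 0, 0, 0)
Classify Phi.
E8

Compute the Cartan integers a_ij = 2(alpha_i, alpha_j)/(alpha_j, alpha_j); the resulting 8x8 Cartan matrix is
[[2, -1, 0, 0, 0, 0, -1, -1], [-1, 2, 0, 0, 0, 0, 0, 0], [0, 0, 2, 0, 0, 0, -1, 0], [0, 0, 0, 2, 0, -1, 0, 0], [0, 0, 0, 0, 2, -1, 0, -1], [0, 0, 0, -1, -1, 2, 0, 0], [-1, 0, -1, 0, 0, 0, 2, 0], [-1, 0, 0, 0, -1, 0, 0, 2]].
All simple roots have the same length, so the diagram is simply laced. The associated Dynkin diagram is a chain of 7 nodes with one extra node attached to the third node from one end (E_8), so the type is E_8.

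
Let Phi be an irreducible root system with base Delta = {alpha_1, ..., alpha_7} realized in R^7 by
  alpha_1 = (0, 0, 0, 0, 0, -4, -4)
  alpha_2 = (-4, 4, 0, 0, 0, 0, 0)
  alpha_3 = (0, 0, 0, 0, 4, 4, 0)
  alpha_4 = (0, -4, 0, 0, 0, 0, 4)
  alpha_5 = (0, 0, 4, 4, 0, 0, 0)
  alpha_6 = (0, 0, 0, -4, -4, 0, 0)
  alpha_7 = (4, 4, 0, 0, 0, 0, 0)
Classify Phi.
Compute the Cartan integers a_ij = 2(alpha_i, alpha_j)/(alpha_j, alpha_j); the resulting 7x7 Cartan matrix is
[[2, 0, -1, -1, 0, 0, 0], [0, 2, 0, -1, 0, 0, 0], [-1, 0, 2, 0, 0, -1, 0], [-1, -1, 0, 2, 0, 0, -1], [0, 0, 0, 0, 2, -1, 0], [0, 0, -1, 0, -1, 2, 0], [0, 0, 0, -1, 0, 0, 2]].
All simple roots have the same length, so the diagram is simply laced. The associated Dynkin diagram is a chain of 5 nodes with a fork of two nodes at one end (D_7), so the type is D_7 (the algebra so(14)).

type D_7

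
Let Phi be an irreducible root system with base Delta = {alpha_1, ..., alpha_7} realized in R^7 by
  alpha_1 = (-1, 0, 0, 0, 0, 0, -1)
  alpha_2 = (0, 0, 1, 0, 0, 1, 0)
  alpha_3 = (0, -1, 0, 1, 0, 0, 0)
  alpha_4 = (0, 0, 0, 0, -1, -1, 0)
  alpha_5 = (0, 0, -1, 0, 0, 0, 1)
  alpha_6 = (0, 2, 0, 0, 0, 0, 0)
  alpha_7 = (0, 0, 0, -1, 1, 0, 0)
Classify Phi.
Compute the Cartan integers a_ij = 2(alpha_i, alpha_j)/(alpha_j, alpha_j); the resulting 7x7 Cartan matrix is
[[2, 0, 0, 0, -1, 0, 0], [0, 2, 0, -1, -1, 0, 0], [0, 0, 2, 0, 0, -1, -1], [0, -1, 0, 2, 0, 0, -1], [-1, -1, 0, 0, 2, 0, 0], [0, 0, -2, 0, 0, 2, 0], [0, 0, -1, -1, 0, 0, 2]].
The roots have two lengths (squared-length ratio 2:1); the short ones are alpha_{1,2,3,4,5,7}. The associated Dynkin diagram is a chain of 7 nodes with a double edge at one end; the terminal node there is the unique long simple root (C_7), so the type is C_7 (the algebra sp(14)).

C_7 (sp(14))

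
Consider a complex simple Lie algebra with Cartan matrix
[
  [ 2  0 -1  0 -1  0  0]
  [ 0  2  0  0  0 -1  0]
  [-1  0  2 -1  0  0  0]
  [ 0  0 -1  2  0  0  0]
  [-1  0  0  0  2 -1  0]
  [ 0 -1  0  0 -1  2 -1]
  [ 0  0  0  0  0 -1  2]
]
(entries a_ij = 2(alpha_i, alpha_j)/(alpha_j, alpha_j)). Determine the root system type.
D_7

The matrix has rank 7 with 2's on the diagonal. Reading the off-diagonal entries as Dynkin edges (a single edge where a_ij = a_ji = -1; a double or triple edge where a_ij * a_ji = 2 or 3), the diagram is a chain of 5 nodes with a fork of two nodes at one end (D_7). One simple-root ordering that puts it in standard form is (alpha_4, alpha_3, alpha_1, alpha_5, alpha_6, alpha_7, alpha_2). So the algebra is type D_7, i.e. so(14).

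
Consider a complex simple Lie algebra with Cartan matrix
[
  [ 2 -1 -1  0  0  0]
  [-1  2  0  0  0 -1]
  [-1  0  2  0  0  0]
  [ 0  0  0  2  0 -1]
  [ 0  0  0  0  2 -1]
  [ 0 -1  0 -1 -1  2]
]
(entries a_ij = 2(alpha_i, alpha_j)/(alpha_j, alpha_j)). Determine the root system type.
type D_6

The matrix has rank 6 with 2's on the diagonal. Reading the off-diagonal entries as Dynkin edges (a single edge where a_ij = a_ji = -1; a double or triple edge where a_ij * a_ji = 2 or 3), the diagram is a chain of 4 nodes with a fork of two nodes at one end (D_6). One simple-root ordering that puts it in standard form is (alpha_3, alpha_1, alpha_2, alpha_6, alpha_4, alpha_5). So the algebra is type D_6, i.e. so(12).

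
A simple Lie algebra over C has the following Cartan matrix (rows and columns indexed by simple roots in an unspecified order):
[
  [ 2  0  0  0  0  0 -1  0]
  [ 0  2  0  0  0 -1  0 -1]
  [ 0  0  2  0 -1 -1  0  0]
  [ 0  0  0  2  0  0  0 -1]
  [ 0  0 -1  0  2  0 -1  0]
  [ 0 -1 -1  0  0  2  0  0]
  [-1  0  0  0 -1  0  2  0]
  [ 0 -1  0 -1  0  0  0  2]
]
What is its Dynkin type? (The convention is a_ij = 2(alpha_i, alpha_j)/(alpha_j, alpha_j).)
type A_8

The matrix has rank 8 with 2's on the diagonal. Reading the off-diagonal entries as Dynkin edges (a single edge where a_ij = a_ji = -1; a double or triple edge where a_ij * a_ji = 2 or 3), the diagram is a chain of 8 nodes with single edges (A_8). One simple-root ordering that puts it in standard form is (alpha_1, alpha_7, alpha_5, alpha_3, alpha_6, alpha_2, alpha_8, alpha_4). So the algebra is type A_8, i.e. sl(9).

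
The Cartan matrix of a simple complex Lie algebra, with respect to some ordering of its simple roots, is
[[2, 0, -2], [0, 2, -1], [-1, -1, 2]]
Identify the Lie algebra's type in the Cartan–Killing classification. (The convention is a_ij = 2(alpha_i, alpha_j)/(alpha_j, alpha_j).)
The matrix has rank 3 with 2's on the diagonal. Reading the off-diagonal entries as Dynkin edges (a single edge where a_ij = a_ji = -1; a double or triple edge where a_ij * a_ji = 2 or 3), the diagram is a chain of 3 nodes with a double edge at one end; the terminal node there is the unique long simple root (C_3). One simple-root ordering that puts it in standard form is (alpha_2, alpha_3, alpha_1). So the algebra is type C_3, i.e. sp(6).

C_3 (sp(6))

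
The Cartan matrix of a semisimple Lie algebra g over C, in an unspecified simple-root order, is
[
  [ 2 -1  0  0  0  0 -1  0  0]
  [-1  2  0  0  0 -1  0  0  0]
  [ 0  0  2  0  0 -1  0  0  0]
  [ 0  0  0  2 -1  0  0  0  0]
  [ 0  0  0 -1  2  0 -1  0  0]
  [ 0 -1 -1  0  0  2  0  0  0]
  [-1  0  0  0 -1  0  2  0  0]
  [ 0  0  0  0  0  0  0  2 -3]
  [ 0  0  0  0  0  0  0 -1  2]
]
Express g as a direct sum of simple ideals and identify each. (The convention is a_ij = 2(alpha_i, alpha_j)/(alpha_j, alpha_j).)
A_7 (sl(8)) ⊕ G_2

The diagram associated to this matrix has two connected components: the simple roots {alpha_1, alpha_2, alpha_3, alpha_4, alpha_5, alpha_6, alpha_7} form a chain of 7 nodes with single edges (A_7), and {alpha_8, alpha_9} form two nodes joined by a triple edge (G_2). A semisimple Lie algebra decomposes uniquely as the direct sum of simple ideals, one per connected component of its Dynkin diagram, so g ≅ A_7 ⊕ G_2 (dimension 63 + 14 = 77).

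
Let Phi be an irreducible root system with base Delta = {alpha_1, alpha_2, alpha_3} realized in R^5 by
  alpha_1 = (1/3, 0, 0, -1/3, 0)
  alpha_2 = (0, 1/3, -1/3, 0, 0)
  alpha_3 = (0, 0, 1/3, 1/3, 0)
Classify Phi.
A3

Compute the Cartan integers a_ij = 2(alpha_i, alpha_j)/(alpha_j, alpha_j); the resulting 3x3 Cartan matrix is
[[2, 0, -1], [0, 2, -1], [-1, -1, 2]].
All simple roots have the same length, so the diagram is simply laced. The associated Dynkin diagram is a chain of 3 nodes with single edges (A_3), so the type is A_3 (the algebra sl(4)).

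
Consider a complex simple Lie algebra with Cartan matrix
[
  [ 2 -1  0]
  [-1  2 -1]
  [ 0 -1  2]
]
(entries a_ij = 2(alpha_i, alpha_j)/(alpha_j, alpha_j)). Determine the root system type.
The matrix has rank 3 with 2's on the diagonal. Reading the off-diagonal entries as Dynkin edges (a single edge where a_ij = a_ji = -1; a double or triple edge where a_ij * a_ji = 2 or 3), the diagram is a chain of 3 nodes with single edges (A_3). One simple-root ordering that puts it in standard form is (alpha_3, alpha_2, alpha_1). So the algebra is type A_3, i.e. sl(4).

A_3 (sl(4))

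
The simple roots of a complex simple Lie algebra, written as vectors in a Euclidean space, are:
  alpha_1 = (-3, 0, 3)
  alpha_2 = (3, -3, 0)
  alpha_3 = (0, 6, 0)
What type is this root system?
type C_3

Compute the Cartan integers a_ij = 2(alpha_i, alpha_j)/(alpha_j, alpha_j); the resulting 3x3 Cartan matrix is
[[2, -1, 0], [-1, 2, -1], [0, -2, 2]].
The roots have two lengths (squared-length ratio 2:1); the short ones are alpha_{1,2}. The associated Dynkin diagram is a chain of 3 nodes with a double edge at one end; the terminal node there is the unique long simple root (C_3), so the type is C_3 (the algebra sp(6)).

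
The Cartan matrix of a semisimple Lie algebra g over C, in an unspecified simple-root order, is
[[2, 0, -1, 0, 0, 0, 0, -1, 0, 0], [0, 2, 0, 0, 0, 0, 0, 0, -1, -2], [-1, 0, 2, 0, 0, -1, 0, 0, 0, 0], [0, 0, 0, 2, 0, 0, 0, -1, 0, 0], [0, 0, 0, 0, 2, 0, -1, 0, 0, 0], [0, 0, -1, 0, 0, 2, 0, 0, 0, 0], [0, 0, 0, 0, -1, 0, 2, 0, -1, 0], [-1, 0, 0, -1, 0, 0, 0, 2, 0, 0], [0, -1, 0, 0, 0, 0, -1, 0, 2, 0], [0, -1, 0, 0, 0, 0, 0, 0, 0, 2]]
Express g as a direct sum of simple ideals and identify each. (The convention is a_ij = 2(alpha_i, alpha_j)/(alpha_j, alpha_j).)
The diagram associated to this matrix has two connected components: the simple roots {alpha_1, alpha_3, alpha_4, alpha_6, alpha_8} form a chain of 5 nodes with single edges (A_5), and {alpha_2, alpha_5, alpha_7, alpha_9, alpha_10} form a chain of 5 nodes with a double edge at one end; the terminal node there is the unique short simple root (B_5). A semisimple Lie algebra decomposes uniquely as the direct sum of simple ideals, one per connected component of its Dynkin diagram, so g ≅ A_5 ⊕ B_5 (dimension 35 + 55 = 90).

type A_5 + type B_5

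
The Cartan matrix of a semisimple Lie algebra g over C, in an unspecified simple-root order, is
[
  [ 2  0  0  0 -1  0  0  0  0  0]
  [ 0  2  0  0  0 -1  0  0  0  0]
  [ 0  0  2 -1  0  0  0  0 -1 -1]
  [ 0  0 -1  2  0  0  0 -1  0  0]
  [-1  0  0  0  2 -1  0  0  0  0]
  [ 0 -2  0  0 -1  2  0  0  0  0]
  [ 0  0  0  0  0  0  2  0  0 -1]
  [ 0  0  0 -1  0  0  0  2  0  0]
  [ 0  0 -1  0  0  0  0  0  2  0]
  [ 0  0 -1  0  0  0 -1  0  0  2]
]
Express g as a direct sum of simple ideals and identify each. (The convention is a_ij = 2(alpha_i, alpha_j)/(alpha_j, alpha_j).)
B_4 (so(9)) + E_6

The diagram associated to this matrix has two connected components: the simple roots {alpha_1, alpha_2, alpha_5, alpha_6} form a chain of 4 nodes with a double edge at one end; the terminal node there is the unique short simple root (B_4), and {alpha_3, alpha_4, alpha_7, alpha_8, alpha_9, alpha_10} form a chain of 5 nodes with one extra node attached to the third node from one end (E_6). A semisimple Lie algebra decomposes uniquely as the direct sum of simple ideals, one per connected component of its Dynkin diagram, so g ≅ B_4 ⊕ E_6 (dimension 36 + 78 = 114).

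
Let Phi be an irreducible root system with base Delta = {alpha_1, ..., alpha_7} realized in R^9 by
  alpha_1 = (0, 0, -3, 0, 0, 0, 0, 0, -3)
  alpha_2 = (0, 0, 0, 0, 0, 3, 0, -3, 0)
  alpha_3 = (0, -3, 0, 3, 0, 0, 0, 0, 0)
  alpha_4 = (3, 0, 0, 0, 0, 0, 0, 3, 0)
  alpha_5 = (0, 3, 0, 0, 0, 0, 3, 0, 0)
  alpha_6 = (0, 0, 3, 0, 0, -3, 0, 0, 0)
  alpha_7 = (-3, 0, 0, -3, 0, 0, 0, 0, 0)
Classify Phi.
type A_7

Compute the Cartan integers a_ij = 2(alpha_i, alpha_j)/(alpha_j, alpha_j); the resulting 7x7 Cartan matrix is
[[2, 0, 0, 0, 0, -1, 0], [0, 2, 0, -1, 0, -1, 0], [0, 0, 2, 0, -1, 0, -1], [0, -1, 0, 2, 0, 0, -1], [0, 0, -1, 0, 2, 0, 0], [-1, -1, 0, 0, 0, 2, 0], [0, 0, -1, -1, 0, 0, 2]].
All simple roots have the same length, so the diagram is simply laced. The associated Dynkin diagram is a chain of 7 nodes with single edges (A_7), so the type is A_7 (the algebra sl(8)).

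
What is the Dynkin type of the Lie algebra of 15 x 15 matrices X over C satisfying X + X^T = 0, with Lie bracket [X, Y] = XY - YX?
B7

This is so(15) with 15 odd, which has dimension 15(15-1)/2 = 105 and rank (15-1)/2 = 7. In the classification of classical Lie algebras, the orthogonal algebra so(2n+1) in an odd number of variables has type B_n; here n = 7, so the Dynkin diagram is a chain of 7 nodes with a double edge at one end; the terminal node there is the unique short simple root (B_7). Hence the type is B_7.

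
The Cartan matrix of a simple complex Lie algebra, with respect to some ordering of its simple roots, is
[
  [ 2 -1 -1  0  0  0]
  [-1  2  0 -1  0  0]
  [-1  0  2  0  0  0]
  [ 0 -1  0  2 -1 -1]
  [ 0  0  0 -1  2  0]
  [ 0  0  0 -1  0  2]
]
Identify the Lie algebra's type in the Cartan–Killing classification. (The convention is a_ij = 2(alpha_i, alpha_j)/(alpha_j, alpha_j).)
The matrix has rank 6 with 2's on the diagonal. Reading the off-diagonal entries as Dynkin edges (a single edge where a_ij = a_ji = -1; a double or triple edge where a_ij * a_ji = 2 or 3), the diagram is a chain of 4 nodes with a fork of two nodes at one end (D_6). One simple-root ordering that puts it in standard form is (alpha_3, alpha_1, alpha_2, alpha_4, alpha_5, alpha_6). So the algebra is type D_6, i.e. so(12).

D_6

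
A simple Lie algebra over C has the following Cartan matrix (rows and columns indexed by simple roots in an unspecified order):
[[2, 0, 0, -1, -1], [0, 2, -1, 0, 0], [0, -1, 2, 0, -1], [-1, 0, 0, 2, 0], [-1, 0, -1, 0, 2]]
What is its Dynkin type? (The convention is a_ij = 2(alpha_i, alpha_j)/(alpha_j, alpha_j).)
The matrix has rank 5 with 2's on the diagonal. Reading the off-diagonal entries as Dynkin edges (a single edge where a_ij = a_ji = -1; a double or triple edge where a_ij * a_ji = 2 or 3), the diagram is a chain of 5 nodes with single edges (A_5). One simple-root ordering that puts it in standard form is (alpha_2, alpha_3, alpha_5, alpha_1, alpha_4). So the algebra is type A_5, i.e. sl(6).

A5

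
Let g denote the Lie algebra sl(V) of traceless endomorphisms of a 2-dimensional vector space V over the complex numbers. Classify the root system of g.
This is sl(2), which has dimension 2^2 - 1 = 3 and rank 2 - 1 = 1 (a Cartan subalgebra is the diagonal traceless matrices). In the classification of classical Lie algebras, the special linear algebra sl(n+1) has type A_n; here n = 1, so the Dynkin diagram is a chain of 1 nodes with single edges (A_1). Hence the type is A_1.

type A_1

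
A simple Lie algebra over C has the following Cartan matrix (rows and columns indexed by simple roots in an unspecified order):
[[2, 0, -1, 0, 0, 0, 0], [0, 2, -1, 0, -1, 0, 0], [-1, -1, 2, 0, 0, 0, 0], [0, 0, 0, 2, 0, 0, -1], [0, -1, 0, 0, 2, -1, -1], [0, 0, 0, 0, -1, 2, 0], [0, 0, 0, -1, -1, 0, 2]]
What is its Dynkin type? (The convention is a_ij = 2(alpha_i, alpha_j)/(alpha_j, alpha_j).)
E7

The matrix has rank 7 with 2's on the diagonal. Reading the off-diagonal entries as Dynkin edges (a single edge where a_ij = a_ji = -1; a double or triple edge where a_ij * a_ji = 2 or 3), the diagram is a chain of 6 nodes with one extra node attached to the third node from one end (E_7). One simple-root ordering that puts it in standard form is (alpha_4, alpha_6, alpha_7, alpha_5, alpha_2, alpha_3, alpha_1). So the algebra is type E_7.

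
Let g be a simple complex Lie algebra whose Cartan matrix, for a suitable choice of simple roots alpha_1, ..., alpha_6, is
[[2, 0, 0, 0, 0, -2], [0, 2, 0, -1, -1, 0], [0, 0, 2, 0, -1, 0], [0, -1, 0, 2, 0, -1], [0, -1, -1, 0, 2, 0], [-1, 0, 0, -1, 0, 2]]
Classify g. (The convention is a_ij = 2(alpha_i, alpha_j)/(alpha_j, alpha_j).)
C6

The matrix has rank 6 with 2's on the diagonal. Reading the off-diagonal entries as Dynkin edges (a single edge where a_ij = a_ji = -1; a double or triple edge where a_ij * a_ji = 2 or 3), the diagram is a chain of 6 nodes with a double edge at one end; the terminal node there is the unique long simple root (C_6). One simple-root ordering that puts it in standard form is (alpha_3, alpha_5, alpha_2, alpha_4, alpha_6, alpha_1). So the algebra is type C_6, i.e. sp(12).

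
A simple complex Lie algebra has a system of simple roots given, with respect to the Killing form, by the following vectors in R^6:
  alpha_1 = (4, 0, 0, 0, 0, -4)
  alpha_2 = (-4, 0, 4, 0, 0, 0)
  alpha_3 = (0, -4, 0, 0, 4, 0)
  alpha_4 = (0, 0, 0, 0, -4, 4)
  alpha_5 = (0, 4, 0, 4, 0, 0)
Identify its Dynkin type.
Compute the Cartan integers a_ij = 2(alpha_i, alpha_j)/(alpha_j, alpha_j); the resulting 5x5 Cartan matrix is
[[2, -1, 0, -1, 0], [-1, 2, 0, 0, 0], [0, 0, 2, -1, -1], [-1, 0, -1, 2, 0], [0, 0, -1, 0, 2]].
All simple roots have the same length, so the diagram is simply laced. The associated Dynkin diagram is a chain of 5 nodes with single edges (A_5), so the type is A_5 (the algebra sl(6)).

type A_5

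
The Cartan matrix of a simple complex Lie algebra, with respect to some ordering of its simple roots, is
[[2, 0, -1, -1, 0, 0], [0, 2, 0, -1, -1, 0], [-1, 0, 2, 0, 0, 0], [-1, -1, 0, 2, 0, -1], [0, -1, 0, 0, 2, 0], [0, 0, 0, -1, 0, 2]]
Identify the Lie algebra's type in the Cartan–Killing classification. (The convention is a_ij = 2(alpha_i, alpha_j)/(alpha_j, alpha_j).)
The matrix has rank 6 with 2's on the diagonal. Reading the off-diagonal entries as Dynkin edges (a single edge where a_ij = a_ji = -1; a double or triple edge where a_ij * a_ji = 2 or 3), the diagram is a chain of 5 nodes with one extra node attached to the third node from one end (E_6). One simple-root ordering that puts it in standard form is (alpha_3, alpha_6, alpha_1, alpha_4, alpha_2, alpha_5). So the algebra is type E_6.

E_6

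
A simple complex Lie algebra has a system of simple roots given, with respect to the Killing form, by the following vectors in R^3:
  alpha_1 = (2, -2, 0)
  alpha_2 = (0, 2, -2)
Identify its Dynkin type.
type A_2

Compute the Cartan integers a_ij = 2(alpha_i, alpha_j)/(alpha_j, alpha_j); the resulting 2x2 Cartan matrix is
[[2, -1], [-1, 2]].
All simple roots have the same length, so the diagram is simply laced. The associated Dynkin diagram is a chain of 2 nodes with single edges (A_2), so the type is A_2 (the algebra sl(3)).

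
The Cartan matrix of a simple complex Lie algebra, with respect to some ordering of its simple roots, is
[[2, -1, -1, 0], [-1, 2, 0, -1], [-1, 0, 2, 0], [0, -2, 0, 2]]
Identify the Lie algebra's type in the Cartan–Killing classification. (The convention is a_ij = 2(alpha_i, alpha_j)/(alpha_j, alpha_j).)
The matrix has rank 4 with 2's on the diagonal. Reading the off-diagonal entries as Dynkin edges (a single edge where a_ij = a_ji = -1; a double or triple edge where a_ij * a_ji = 2 or 3), the diagram is a chain of 4 nodes with a double edge at one end; the terminal node there is the unique long simple root (C_4). One simple-root ordering that puts it in standard form is (alpha_3, alpha_1, alpha_2, alpha_4). So the algebra is type C_4, i.e. sp(8).

C4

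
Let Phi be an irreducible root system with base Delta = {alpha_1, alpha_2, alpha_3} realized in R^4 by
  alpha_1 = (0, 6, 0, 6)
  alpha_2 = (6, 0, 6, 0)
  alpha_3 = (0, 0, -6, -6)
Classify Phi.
Compute the Cartan integers a_ij = 2(alpha_i, alpha_j)/(alpha_j, alpha_j); the resulting 3x3 Cartan matrix is
[[2, 0, -1], [0, 2, -1], [-1, -1, 2]].
All simple roots have the same length, so the diagram is simply laced. The associated Dynkin diagram is a chain of 3 nodes with single edges (A_3), so the type is A_3 (the algebra sl(4)).

A3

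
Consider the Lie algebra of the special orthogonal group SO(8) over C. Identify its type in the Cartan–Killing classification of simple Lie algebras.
D_4 (so(8))

This is so(8) with 8 even, which has dimension 8(8-1)/2 = 28 and rank 8/2 = 4. In the classification of classical Lie algebras, the orthogonal algebra so(2n) in an even number of variables has type D_n; here n = 4, so the Dynkin diagram is a chain of 2 nodes with a fork of two nodes at one end (D_4). Hence the type is D_4.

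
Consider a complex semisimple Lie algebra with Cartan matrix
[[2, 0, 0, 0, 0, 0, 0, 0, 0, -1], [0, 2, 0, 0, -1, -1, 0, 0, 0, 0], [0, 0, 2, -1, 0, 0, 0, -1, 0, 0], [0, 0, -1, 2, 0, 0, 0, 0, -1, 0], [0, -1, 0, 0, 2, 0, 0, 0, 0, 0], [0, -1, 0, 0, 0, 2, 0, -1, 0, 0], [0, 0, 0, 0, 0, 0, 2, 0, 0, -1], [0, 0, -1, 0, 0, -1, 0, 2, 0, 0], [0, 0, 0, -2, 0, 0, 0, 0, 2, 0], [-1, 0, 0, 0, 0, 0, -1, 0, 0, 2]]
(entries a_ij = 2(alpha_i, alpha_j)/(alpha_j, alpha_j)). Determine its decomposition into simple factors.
A_3 (sl(4)) ⊕ C_7 (sp(14))

The diagram associated to this matrix has two connected components: the simple roots {alpha_1, alpha_7, alpha_10} form a chain of 3 nodes with single edges (A_3), and {alpha_2, alpha_3, alpha_4, alpha_5, alpha_6, alpha_8, alpha_9} form a chain of 7 nodes with a double edge at one end; the terminal node there is the unique long simple root (C_7). A semisimple Lie algebra decomposes uniquely as the direct sum of simple ideals, one per connected component of its Dynkin diagram, so g ≅ A_3 ⊕ C_7 (dimension 15 + 105 = 120).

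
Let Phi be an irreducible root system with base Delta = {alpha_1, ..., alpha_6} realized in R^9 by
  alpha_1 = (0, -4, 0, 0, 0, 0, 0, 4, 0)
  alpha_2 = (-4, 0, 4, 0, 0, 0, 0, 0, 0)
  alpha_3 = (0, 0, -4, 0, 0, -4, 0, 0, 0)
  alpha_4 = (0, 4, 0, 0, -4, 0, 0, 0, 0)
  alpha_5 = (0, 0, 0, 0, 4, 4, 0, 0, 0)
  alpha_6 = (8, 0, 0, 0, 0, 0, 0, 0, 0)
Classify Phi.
C_6 (sp(12))

Compute the Cartan integers a_ij = 2(alpha_i, alpha_j)/(alpha_j, alpha_j); the resulting 6x6 Cartan matrix is
[[2, 0, 0, -1, 0, 0], [0, 2, -1, 0, 0, -1], [0, -1, 2, 0, -1, 0], [-1, 0, 0, 2, -1, 0], [0, 0, -1, -1, 2, 0], [0, -2, 0, 0, 0, 2]].
The roots have two lengths (squared-length ratio 2:1); the short ones are alpha_{1,2,3,4,5}. The associated Dynkin diagram is a chain of 6 nodes with a double edge at one end; the terminal node there is the unique long simple root (C_6), so the type is C_6 (the algebra sp(12)).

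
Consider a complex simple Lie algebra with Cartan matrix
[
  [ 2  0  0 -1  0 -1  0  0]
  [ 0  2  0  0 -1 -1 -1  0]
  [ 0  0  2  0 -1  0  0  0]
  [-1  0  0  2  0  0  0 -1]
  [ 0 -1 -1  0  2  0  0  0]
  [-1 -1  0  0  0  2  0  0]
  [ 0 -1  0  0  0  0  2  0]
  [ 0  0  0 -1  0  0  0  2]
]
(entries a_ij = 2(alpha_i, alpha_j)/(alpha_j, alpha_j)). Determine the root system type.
type E_8

The matrix has rank 8 with 2's on the diagonal. Reading the off-diagonal entries as Dynkin edges (a single edge where a_ij = a_ji = -1; a double or triple edge where a_ij * a_ji = 2 or 3), the diagram is a chain of 7 nodes with one extra node attached to the third node from one end (E_8). One simple-root ordering that puts it in standard form is (alpha_3, alpha_7, alpha_5, alpha_2, alpha_6, alpha_1, alpha_4, alpha_8). So the algebra is type E_8.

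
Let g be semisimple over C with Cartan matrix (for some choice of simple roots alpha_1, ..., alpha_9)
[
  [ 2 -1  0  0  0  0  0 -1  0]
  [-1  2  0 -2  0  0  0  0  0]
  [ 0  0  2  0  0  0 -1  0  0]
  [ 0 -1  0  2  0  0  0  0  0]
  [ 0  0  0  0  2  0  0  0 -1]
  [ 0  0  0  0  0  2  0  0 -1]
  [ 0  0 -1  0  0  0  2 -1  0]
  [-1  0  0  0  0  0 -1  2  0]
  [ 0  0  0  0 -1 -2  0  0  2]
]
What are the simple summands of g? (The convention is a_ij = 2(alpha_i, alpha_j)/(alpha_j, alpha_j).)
The diagram associated to this matrix has two connected components: the simple roots {alpha_5, alpha_6, alpha_9} form a chain of 3 nodes with a double edge at one end; the terminal node there is the unique short simple root (B_3), and {alpha_1, alpha_2, alpha_3, alpha_4, alpha_7, alpha_8} form a chain of 6 nodes with a double edge at one end; the terminal node there is the unique short simple root (B_6). A semisimple Lie algebra decomposes uniquely as the direct sum of simple ideals, one per connected component of its Dynkin diagram, so g ≅ B_3 ⊕ B_6 (dimension 21 + 78 = 99).

type B_3 + type B_6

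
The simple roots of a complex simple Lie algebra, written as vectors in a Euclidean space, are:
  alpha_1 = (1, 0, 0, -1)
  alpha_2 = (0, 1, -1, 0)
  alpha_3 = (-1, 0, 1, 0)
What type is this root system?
type A_3

Compute the Cartan integers a_ij = 2(alpha_i, alpha_j)/(alpha_j, alpha_j); the resulting 3x3 Cartan matrix is
[[2, 0, -1], [0, 2, -1], [-1, -1, 2]].
All simple roots have the same length, so the diagram is simply laced. The associated Dynkin diagram is a chain of 3 nodes with single edges (A_3), so the type is A_3 (the algebra sl(4)).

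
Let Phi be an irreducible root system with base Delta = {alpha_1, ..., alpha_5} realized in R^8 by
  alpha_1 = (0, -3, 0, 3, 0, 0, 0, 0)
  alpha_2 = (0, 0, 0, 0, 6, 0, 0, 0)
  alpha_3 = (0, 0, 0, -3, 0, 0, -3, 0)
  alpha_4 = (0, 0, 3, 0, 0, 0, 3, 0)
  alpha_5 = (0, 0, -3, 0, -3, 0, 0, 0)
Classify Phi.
type C_5

Compute the Cartan integers a_ij = 2(alpha_i, alpha_j)/(alpha_j, alpha_j); the resulting 5x5 Cartan matrix is
[[2, 0, -1, 0, 0], [0, 2, 0, 0, -2], [-1, 0, 2, -1, 0], [0, 0, -1, 2, -1], [0, -1, 0, -1, 2]].
The roots have two lengths (squared-length ratio 2:1); the short ones are alpha_{1,3,4,5}. The associated Dynkin diagram is a chain of 5 nodes with a double edge at one end; the terminal node there is the unique long simple root (C_5), so the type is C_5 (the algebra sp(10)).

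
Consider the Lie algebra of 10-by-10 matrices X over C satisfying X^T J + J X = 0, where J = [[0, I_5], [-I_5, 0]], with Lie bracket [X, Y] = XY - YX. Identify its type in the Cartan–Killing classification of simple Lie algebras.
C_5 (sp(10))

This is sp(10), which has dimension 10(10+1)/2 = 55 and rank 10/2 = 5. In the classification of classical Lie algebras, the symplectic algebra sp(2n) has type C_n; here n = 5, so the Dynkin diagram is a chain of 5 nodes with a double edge at one end; the terminal node there is the unique long simple root (C_5). Hence the type is C_5.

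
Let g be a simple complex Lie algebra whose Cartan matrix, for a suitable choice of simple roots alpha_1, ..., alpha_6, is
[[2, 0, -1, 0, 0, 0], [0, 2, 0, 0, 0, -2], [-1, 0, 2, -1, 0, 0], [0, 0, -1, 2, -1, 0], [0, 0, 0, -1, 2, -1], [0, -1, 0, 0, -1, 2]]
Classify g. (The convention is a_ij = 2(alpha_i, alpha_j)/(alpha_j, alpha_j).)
C6

The matrix has rank 6 with 2's on the diagonal. Reading the off-diagonal entries as Dynkin edges (a single edge where a_ij = a_ji = -1; a double or triple edge where a_ij * a_ji = 2 or 3), the diagram is a chain of 6 nodes with a double edge at one end; the terminal node there is the unique long simple root (C_6). One simple-root ordering that puts it in standard form is (alpha_1, alpha_3, alpha_4, alpha_5, alpha_6, alpha_2). So the algebra is type C_6, i.e. sp(12).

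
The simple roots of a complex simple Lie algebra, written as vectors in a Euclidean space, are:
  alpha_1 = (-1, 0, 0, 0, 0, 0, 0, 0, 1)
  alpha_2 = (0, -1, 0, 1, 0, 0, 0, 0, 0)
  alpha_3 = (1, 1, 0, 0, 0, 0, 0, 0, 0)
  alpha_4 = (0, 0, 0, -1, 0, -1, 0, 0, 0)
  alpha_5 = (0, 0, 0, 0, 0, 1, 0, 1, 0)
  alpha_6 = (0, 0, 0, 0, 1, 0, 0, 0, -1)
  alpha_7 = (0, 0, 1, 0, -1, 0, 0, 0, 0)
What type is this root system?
Compute the Cartan integers a_ij = 2(alpha_i, alpha_j)/(alpha_j, alpha_j); the resulting 7x7 Cartan matrix is
[[2, 0, -1, 0, 0, -1, 0], [0, 2, -1, -1, 0, 0, 0], [-1, -1, 2, 0, 0, 0, 0], [0, -1, 0, 2, -1, 0, 0], [0, 0, 0, -1, 2, 0, 0], [-1, 0, 0, 0, 0, 2, -1], [0, 0, 0, 0, 0, -1, 2]].
All simple roots have the same length, so the diagram is simply laced. The associated Dynkin diagram is a chain of 7 nodes with single edges (A_7), so the type is A_7 (the algebra sl(8)).

type A_7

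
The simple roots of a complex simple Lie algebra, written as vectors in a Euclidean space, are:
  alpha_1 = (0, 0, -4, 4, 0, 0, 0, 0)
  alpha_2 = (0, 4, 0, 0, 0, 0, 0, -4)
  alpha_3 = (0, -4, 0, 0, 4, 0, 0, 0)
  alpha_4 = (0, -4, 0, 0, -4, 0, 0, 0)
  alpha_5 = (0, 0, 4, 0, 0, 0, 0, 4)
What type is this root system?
type D_5

Compute the Cartan integers a_ij = 2(alpha_i, alpha_j)/(alpha_j, alpha_j); the resulting 5x5 Cartan matrix is
[[2, 0, 0, 0, -1], [0, 2, -1, -1, -1], [0, -1, 2, 0, 0], [0, -1, 0, 2, 0], [-1, -1, 0, 0, 2]].
All simple roots have the same length, so the diagram is simply laced. The associated Dynkin diagram is a chain of 3 nodes with a fork of two nodes at one end (D_5), so the type is D_5 (the algebra so(10)).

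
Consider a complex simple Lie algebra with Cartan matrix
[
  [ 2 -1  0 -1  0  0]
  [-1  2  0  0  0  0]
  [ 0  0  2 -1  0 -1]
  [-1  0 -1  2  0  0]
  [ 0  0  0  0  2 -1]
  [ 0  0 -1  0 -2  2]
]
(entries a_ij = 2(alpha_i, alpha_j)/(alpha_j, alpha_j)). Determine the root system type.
B6

The matrix has rank 6 with 2's on the diagonal. Reading the off-diagonal entries as Dynkin edges (a single edge where a_ij = a_ji = -1; a double or triple edge where a_ij * a_ji = 2 or 3), the diagram is a chain of 6 nodes with a double edge at one end; the terminal node there is the unique short simple root (B_6). One simple-root ordering that puts it in standard form is (alpha_2, alpha_1, alpha_4, alpha_3, alpha_6, alpha_5). So the algebra is type B_6, i.e. so(13).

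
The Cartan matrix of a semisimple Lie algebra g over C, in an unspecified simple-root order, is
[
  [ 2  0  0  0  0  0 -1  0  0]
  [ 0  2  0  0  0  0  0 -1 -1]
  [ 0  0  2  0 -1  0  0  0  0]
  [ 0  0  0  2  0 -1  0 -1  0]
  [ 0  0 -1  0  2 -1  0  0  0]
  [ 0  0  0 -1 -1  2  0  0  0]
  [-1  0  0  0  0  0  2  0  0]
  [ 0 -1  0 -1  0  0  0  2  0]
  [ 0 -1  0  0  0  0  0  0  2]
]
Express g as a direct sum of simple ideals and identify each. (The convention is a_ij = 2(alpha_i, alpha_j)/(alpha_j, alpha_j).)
A_2 + A_7

The diagram associated to this matrix has two connected components: the simple roots {alpha_1, alpha_7} form a chain of 2 nodes with single edges (A_2), and {alpha_2, alpha_3, alpha_4, alpha_5, alpha_6, alpha_8, alpha_9} form a chain of 7 nodes with single edges (A_7). A semisimple Lie algebra decomposes uniquely as the direct sum of simple ideals, one per connected component of its Dynkin diagram, so g ≅ A_2 ⊕ A_7 (dimension 8 + 63 = 71).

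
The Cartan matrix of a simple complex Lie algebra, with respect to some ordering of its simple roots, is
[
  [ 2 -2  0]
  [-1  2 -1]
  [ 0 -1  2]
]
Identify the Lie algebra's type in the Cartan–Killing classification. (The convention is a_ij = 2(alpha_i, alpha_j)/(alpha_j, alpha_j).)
The matrix has rank 3 with 2's on the diagonal. Reading the off-diagonal entries as Dynkin edges (a single edge where a_ij = a_ji = -1; a double or triple edge where a_ij * a_ji = 2 or 3), the diagram is a chain of 3 nodes with a double edge at one end; the terminal node there is the unique long simple root (C_3). One simple-root ordering that puts it in standard form is (alpha_3, alpha_2, alpha_1). So the algebra is type C_3, i.e. sp(6).

C_3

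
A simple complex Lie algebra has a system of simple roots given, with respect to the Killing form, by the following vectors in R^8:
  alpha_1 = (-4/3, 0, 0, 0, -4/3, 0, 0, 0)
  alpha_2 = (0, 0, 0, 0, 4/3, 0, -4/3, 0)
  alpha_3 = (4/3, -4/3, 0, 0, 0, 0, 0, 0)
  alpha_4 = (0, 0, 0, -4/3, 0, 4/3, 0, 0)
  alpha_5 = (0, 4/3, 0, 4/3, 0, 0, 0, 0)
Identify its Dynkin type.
Compute the Cartan integers a_ij = 2(alpha_i, alpha_j)/(alpha_j, alpha_j); the resulting 5x5 Cartan matrix is
[[2, -1, -1, 0, 0], [-1, 2, 0, 0, 0], [-1, 0, 2, 0, -1], [0, 0, 0, 2, -1], [0, 0, -1, -1, 2]].
All simple roots have the same length, so the diagram is simply laced. The associated Dynkin diagram is a chain of 5 nodes with single edges (A_5), so the type is A_5 (the algebra sl(6)).

A_5 (sl(6))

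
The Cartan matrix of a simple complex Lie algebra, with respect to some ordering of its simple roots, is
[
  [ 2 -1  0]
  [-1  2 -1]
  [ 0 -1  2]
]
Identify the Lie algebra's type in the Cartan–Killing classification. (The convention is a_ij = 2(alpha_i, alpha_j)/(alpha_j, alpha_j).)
The matrix has rank 3 with 2's on the diagonal. Reading the off-diagonal entries as Dynkin edges (a single edge where a_ij = a_ji = -1; a double or triple edge where a_ij * a_ji = 2 or 3), the diagram is a chain of 3 nodes with single edges (A_3). One simple-root ordering that puts it in standard form is (alpha_1, alpha_2, alpha_3). So the algebra is type A_3, i.e. sl(4).

A3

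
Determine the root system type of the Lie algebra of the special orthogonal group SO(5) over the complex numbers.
This is so(5) with 5 odd, which has dimension 5(5-1)/2 = 10 and rank (5-1)/2 = 2. In the classification of classical Lie algebras, the orthogonal algebra so(2n+1) in an odd number of variables has type B_n; here n = 2, so the Dynkin diagram is a chain of 2 nodes with a double edge at one end; the terminal node there is the unique short simple root (B_2). Hence the type is B_2.

B_2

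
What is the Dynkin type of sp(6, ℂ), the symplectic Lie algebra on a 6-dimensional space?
C_3 (sp(6))

This is sp(6), which has dimension 6(6+1)/2 = 21 and rank 6/2 = 3. In the classification of classical Lie algebras, the symplectic algebra sp(2n) has type C_n; here n = 3, so the Dynkin diagram is a chain of 3 nodes with a double edge at one end; the terminal node there is the unique long simple root (C_3). Hence the type is C_3.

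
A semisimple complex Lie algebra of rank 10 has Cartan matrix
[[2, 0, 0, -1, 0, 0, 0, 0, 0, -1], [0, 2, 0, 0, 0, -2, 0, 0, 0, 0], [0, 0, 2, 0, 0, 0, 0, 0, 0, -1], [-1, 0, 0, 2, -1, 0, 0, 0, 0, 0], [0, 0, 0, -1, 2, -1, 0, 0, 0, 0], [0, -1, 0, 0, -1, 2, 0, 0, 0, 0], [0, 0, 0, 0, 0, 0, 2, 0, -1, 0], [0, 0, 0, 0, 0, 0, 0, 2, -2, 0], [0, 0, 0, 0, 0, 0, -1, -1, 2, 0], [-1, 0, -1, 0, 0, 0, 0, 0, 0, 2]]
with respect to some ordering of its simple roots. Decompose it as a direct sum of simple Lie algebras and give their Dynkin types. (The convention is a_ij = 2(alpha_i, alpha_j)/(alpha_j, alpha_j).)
The diagram associated to this matrix has two connected components: the simple roots {alpha_7, alpha_8, alpha_9} form a chain of 3 nodes with a double edge at one end; the terminal node there is the unique long simple root (C_3), and {alpha_1, alpha_2, alpha_3, alpha_4, alpha_5, alpha_6, alpha_10} form a chain of 7 nodes with a double edge at one end; the terminal node there is the unique long simple root (C_7). A semisimple Lie algebra decomposes uniquely as the direct sum of simple ideals, one per connected component of its Dynkin diagram, so g ≅ C_3 ⊕ C_7 (dimension 21 + 105 = 126).

type C_3 ⊕ type C_7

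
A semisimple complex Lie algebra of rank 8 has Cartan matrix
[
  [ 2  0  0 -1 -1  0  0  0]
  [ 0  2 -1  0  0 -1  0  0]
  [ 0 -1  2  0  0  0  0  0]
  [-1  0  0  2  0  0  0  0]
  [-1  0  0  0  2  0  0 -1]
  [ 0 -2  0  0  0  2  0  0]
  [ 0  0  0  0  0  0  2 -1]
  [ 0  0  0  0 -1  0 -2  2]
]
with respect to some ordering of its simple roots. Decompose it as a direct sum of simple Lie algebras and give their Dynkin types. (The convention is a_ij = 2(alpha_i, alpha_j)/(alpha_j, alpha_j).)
B_5 ⊕ C_3

The diagram associated to this matrix has two connected components: the simple roots {alpha_1, alpha_4, alpha_5, alpha_7, alpha_8} form a chain of 5 nodes with a double edge at one end; the terminal node there is the unique short simple root (B_5), and {alpha_2, alpha_3, alpha_6} form a chain of 3 nodes with a double edge at one end; the terminal node there is the unique long simple root (C_3). A semisimple Lie algebra decomposes uniquely as the direct sum of simple ideals, one per connected component of its Dynkin diagram, so g ≅ B_5 ⊕ C_3 (dimension 55 + 21 = 76).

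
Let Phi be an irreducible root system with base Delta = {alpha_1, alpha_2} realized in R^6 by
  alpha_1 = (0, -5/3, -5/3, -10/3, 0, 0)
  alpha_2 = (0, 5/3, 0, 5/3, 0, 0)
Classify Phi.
type G_2

Compute the Cartan integers a_ij = 2(alpha_i, alpha_j)/(alpha_j, alpha_j); the resulting 2x2 Cartan matrix is
[[2, -3], [-1, 2]].
The roots have two lengths (squared-length ratio 3:1); the short ones are alpha_{2}. The associated Dynkin diagram is two nodes joined by a triple edge (G_2), so the type is G_2.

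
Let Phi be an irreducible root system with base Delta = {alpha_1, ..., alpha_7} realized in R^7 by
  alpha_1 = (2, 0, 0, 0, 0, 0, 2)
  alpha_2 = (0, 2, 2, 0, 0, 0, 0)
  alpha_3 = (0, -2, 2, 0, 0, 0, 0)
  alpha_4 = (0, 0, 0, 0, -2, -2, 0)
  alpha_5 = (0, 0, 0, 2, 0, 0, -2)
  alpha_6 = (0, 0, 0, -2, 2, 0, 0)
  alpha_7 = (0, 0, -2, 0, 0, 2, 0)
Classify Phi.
Compute the Cartan integers a_ij = 2(alpha_i, alpha_j)/(alpha_j, alpha_j); the resulting 7x7 Cartan matrix is
[[2, 0, 0, 0, -1, 0, 0], [0, 2, 0, 0, 0, 0, -1], [0, 0, 2, 0, 0, 0, -1], [0, 0, 0, 2, 0, -1, -1], [-1, 0, 0, 0, 2, -1, 0], [0, 0, 0, -1, -1, 2, 0], [0, -1, -1, -1, 0, 0, 2]].
All simple roots have the same length, so the diagram is simply laced. The associated Dynkin diagram is a chain of 5 nodes with a fork of two nodes at one end (D_7), so the type is D_7 (the algebra so(14)).

D_7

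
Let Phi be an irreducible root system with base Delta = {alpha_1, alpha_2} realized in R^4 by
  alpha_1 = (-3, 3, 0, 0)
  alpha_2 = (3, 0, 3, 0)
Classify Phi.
A_2 (sl(3))

Compute the Cartan integers a_ij = 2(alpha_i, alpha_j)/(alpha_j, alpha_j); the resulting 2x2 Cartan matrix is
[[2, -1], [-1, 2]].
All simple roots have the same length, so the diagram is simply laced. The associated Dynkin diagram is a chain of 2 nodes with single edges (A_2), so the type is A_2 (the algebra sl(3)).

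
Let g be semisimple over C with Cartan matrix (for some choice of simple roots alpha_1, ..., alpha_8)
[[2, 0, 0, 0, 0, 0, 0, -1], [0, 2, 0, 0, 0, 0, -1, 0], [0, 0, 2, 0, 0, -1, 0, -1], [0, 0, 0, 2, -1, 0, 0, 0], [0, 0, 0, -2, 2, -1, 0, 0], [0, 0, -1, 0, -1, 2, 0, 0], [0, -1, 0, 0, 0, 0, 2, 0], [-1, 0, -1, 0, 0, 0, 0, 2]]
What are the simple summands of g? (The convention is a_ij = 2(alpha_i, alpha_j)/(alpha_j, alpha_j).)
The diagram associated to this matrix has two connected components: the simple roots {alpha_2, alpha_7} form a chain of 2 nodes with single edges (A_2), and {alpha_1, alpha_3, alpha_4, alpha_5, alpha_6, alpha_8} form a chain of 6 nodes with a double edge at one end; the terminal node there is the unique short simple root (B_6). A semisimple Lie algebra decomposes uniquely as the direct sum of simple ideals, one per connected component of its Dynkin diagram, so g ≅ A_2 ⊕ B_6 (dimension 8 + 78 = 86).

A_2 (sl(3)) + B_6 (so(13))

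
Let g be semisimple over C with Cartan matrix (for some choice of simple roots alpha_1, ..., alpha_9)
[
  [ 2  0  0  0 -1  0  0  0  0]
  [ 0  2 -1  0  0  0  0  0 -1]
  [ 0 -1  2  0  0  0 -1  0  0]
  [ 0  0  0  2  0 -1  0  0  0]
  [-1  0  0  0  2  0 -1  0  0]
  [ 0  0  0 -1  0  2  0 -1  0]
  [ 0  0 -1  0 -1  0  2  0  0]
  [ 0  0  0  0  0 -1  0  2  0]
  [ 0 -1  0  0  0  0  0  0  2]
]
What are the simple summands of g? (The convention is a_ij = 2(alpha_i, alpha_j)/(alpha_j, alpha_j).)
The diagram associated to this matrix has two connected components: the simple roots {alpha_4, alpha_6, alpha_8} form a chain of 3 nodes with single edges (A_3), and {alpha_1, alpha_2, alpha_3, alpha_5, alpha_7, alpha_9} form a chain of 6 nodes with single edges (A_6). A semisimple Lie algebra decomposes uniquely as the direct sum of simple ideals, one per connected component of its Dynkin diagram, so g ≅ A_3 ⊕ A_6 (dimension 15 + 48 = 63).

type A_3 + type A_6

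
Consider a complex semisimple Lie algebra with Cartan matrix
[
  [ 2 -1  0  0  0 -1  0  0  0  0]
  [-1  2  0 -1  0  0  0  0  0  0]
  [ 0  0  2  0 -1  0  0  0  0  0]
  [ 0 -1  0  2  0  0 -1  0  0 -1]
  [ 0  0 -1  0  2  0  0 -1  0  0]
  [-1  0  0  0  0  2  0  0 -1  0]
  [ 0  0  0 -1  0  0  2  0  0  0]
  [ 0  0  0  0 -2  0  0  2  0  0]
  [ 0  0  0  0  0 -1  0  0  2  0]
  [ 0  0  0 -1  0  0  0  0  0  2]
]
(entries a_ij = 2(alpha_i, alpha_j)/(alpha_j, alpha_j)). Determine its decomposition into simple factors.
The diagram associated to this matrix has two connected components: the simple roots {alpha_3, alpha_5, alpha_8} form a chain of 3 nodes with a double edge at one end; the terminal node there is the unique long simple root (C_3), and {alpha_1, alpha_2, alpha_4, alpha_6, alpha_7, alpha_9, alpha_10} form a chain of 5 nodes with a fork of two nodes at one end (D_7). A semisimple Lie algebra decomposes uniquely as the direct sum of simple ideals, one per connected component of its Dynkin diagram, so g ≅ C_3 ⊕ D_7 (dimension 21 + 91 = 112).

C_3 (sp(6)) + D_7 (so(14))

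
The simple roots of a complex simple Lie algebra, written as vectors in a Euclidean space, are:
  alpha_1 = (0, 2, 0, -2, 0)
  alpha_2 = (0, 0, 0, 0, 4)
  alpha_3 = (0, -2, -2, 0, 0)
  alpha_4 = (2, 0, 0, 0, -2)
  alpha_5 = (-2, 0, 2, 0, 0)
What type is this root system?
type C_5

Compute the Cartan integers a_ij = 2(alpha_i, alpha_j)/(alpha_j, alpha_j); the resulting 5x5 Cartan matrix is
[[2, 0, -1, 0, 0], [0, 2, 0, -2, 0], [-1, 0, 2, 0, -1], [0, -1, 0, 2, -1], [0, 0, -1, -1, 2]].
The roots have two lengths (squared-length ratio 2:1); the short ones are alpha_{1,3,4,5}. The associated Dynkin diagram is a chain of 5 nodes with a double edge at one end; the terminal node there is the unique long simple root (C_5), so the type is C_5 (the algebra sp(10)).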